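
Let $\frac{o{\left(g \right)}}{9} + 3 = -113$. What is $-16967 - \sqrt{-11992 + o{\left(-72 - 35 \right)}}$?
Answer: $-16967 - 2 i \sqrt{3259} \approx -16967.0 - 114.18 i$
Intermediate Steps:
$o{\left(g \right)} = -1044$ ($o{\left(g \right)} = -27 + 9 \left(-113\right) = -27 - 1017 = -1044$)
$-16967 - \sqrt{-11992 + o{\left(-72 - 35 \right)}} = -16967 - \sqrt{-11992 - 1044} = -16967 - \sqrt{-13036} = -16967 - 2 i \sqrt{3259}$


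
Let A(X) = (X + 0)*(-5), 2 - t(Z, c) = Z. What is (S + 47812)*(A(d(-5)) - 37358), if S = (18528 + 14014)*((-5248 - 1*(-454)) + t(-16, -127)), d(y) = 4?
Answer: 5807523770840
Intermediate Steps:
t(Z, c) = 2 - Z
A(X) = -5*X (A(X) = X*(-5) = -5*X)
S = -155420592 (S = (18528 + 14014)*((-5248 - 1*(-454)) + (2 - 1*(-16))) = 32542*((-5248 + 454) + (2 + 16)) = 32542*(-4794 + 18) = 32542*(-4776) = -155420592)
(S + 47812)*(A(d(-5)) - 37358) = (-155420592 + 47812)*(-5*4 - 37358) = -155372780*(-20 - 37358) = -155372780*(-37378) = 5807523770840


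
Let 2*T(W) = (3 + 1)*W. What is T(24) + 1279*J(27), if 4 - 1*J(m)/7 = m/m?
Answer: 26907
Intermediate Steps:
J(m) = 21 (J(m) = 28 - 7*m/m = 28 - 7*1 = 28 - 7 = 21)
T(W) = 2*W (T(W) = ((3 + 1)*W)/2 = (4*W)/2 = 2*W)
T(24) + 1279*J(27) = 2*24 + 1279*21 = 48 + 26859 = 26907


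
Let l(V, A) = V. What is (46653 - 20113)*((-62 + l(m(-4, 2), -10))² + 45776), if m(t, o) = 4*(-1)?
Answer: 1330503280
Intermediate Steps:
m(t, o) = -4
(46653 - 20113)*((-62 + l(m(-4, 2), -10))² + 45776) = (46653 - 20113)*((-62 - 4)² + 45776) = 26540*((-66)² + 45776) = 26540*(4356 + 45776) = 26540*50132 = 1330503280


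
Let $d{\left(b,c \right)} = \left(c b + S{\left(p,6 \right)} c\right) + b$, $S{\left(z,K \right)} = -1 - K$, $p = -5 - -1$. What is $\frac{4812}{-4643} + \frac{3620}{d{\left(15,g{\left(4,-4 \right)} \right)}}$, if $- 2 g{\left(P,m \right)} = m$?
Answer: $\frac{16658488}{143933} \approx 115.74$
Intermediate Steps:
$p = -4$ ($p = -5 + 1 = -4$)
$g{\left(P,m \right)} = - \frac{m}{2}$
$d{\left(b,c \right)} = b - 7 c + b c$ ($d{\left(b,c \right)} = \left(c b + \left(-1 - 6\right) c\right) + b = \left(b c + \left(-1 - 6\right) c\right) + b = \left(b c - 7 c\right) + b = \left(- 7 c + b c\right) + b = b - 7 c + b c$)
$\frac{4812}{-4643} + \frac{3620}{d{\left(15,g{\left(4,-4 \right)} \right)}} = \frac{4812}{-4643} + \frac{3620}{15 - 7 \left(\left(- \frac{1}{2}\right) \left(-4\right)\right) + 15 \left(\left(- \frac{1}{2}\right) \left(-4\right)\right)} = 4812 \left(- \frac{1}{4643}\right) + \frac{3620}{15 - 14 + 15 \cdot 2} = - \frac{4812}{4643} + \frac{3620}{15 - 14 + 30} = - \frac{4812}{4643} + \frac{3620}{31} = \frac{16658488}{143933}$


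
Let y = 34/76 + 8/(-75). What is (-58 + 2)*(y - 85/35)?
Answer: 166612/1425 ≈ 116.92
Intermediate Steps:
y = 971/2850 (y = 34*(1/76) + 8*(-1/75) = 17/38 - 8/75 = 971/2850 ≈ 0.34070)
(-58 + 2)*(y - 85/35) = (-58 + 2)*(971/2850 - 85/35) = -56*(971/2850 - 85*1/35) = -56*(971/2850 - 17/7) = -56*(-41653/19950) = 166612/1425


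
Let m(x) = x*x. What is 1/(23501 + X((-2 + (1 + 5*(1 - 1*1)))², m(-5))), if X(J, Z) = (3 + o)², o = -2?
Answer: 1/23502 ≈ 4.2550e-5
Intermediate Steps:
m(x) = x²
X(J, Z) = 1 (X(J, Z) = (3 - 2)² = 1² = 1)
1/(23501 + X((-2 + (1 + 5*(1 - 1*1)))², m(-5))) = 1/(23501 + 1) = 1/23502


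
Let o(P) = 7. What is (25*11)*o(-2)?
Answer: 1925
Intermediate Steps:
(25*11)*o(-2) = (25*11)*7 = 275*7 = 1925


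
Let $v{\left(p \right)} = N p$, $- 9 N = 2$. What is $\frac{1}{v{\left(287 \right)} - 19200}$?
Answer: $- \frac{9}{173374} \approx -5.1911 \cdot 10^{-5}$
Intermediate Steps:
$N = - \frac{2}{9}$ ($N = \left(- \frac{1}{9}\right) 2 = - \frac{2}{9} \approx -0.22222$)
$v{\left(p \right)} = - \frac{2 p}{9}$
$\frac{1}{v{\left(287 \right)} - 19200} = \frac{1}{\left(- \frac{2}{9}\right) 287 - 19200} = \frac{1}{- \frac{574}{9} - 19200} = \frac{1}{- \frac{173374}{9}} = - \frac{9}{173374}$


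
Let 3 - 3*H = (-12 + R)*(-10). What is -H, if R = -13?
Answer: 247/3 ≈ 82.333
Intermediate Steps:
H = -247/3 (H = 1 - (-12 - 13)*(-10)/3 = 1 - (-25)*(-10)/3 = 1 - ⅓*250 = 1 - 250/3 = -247/3 ≈ -82.333)
-H = -1*(-247/3) = 247/3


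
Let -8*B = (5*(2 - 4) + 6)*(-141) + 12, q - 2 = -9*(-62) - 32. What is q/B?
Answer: -22/3 ≈ -7.3333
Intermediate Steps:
q = 528 (q = 2 + (-9*(-62) - 32) = 2 + (558 - 32) = 2 + 526 = 528)
B = -72 (B = -((5*(2 - 4) + 6)*(-141) + 12)/8 = -((5*(-2) + 6)*(-141) + 12)/8 = -((-10 + 6)*(-141) + 12)/8 = -(-4*(-141) + 12)/8 = -(564 + 12)/8 = -1/8*576 = -72)
q/B = 528/(-72) = 528*(-1/72) = -22/3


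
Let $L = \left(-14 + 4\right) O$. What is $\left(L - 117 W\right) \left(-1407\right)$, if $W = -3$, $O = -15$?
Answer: $-704907$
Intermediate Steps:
$L = 150$ ($L = \left(-14 + 4\right) \left(-15\right) = \left(-10\right) \left(-15\right) = 150$)
$\left(L - 117 W\right) \left(-1407\right) = \left(150 - -351\right) \left(-1407\right) = \left(150 + 351\right) \left(-1407\right) = 501 \left(-1407\right) = -704907$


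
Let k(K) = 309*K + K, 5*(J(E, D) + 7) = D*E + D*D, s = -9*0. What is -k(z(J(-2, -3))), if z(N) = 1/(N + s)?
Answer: 155/2 ≈ 77.500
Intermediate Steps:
s = 0
J(E, D) = -7 + D²/5 + D*E/5 (J(E, D) = -7 + (D*E + D*D)/5 = -7 + (D*E + D²)/5 = -7 + (D² + D*E)/5 = -7 + (D²/5 + D*E/5) = -7 + D²/5 + D*E/5)
z(N) = 1/N (z(N) = 1/(N + 0) = 1/N)
k(K) = 310*K
-k(z(J(-2, -3))) = -310/(-7 + (⅕)*(-3)² + (⅕)*(-3)*(-2)) = -310/(-7 + (⅕)*9 + 6/5) = -310/(-7 + 9/5 + 6/5) = -310/(-4) = -310*(-1)/4 = -1*(-155/2) = 155/2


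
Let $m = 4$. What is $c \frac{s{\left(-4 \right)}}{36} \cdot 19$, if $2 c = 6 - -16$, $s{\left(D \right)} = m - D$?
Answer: $\frac{418}{9} \approx 46.444$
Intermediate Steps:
$s{\left(D \right)} = 4 - D$
$c = 11$ ($c = \frac{6 - -16}{2} = \frac{6 + 16}{2} = \frac{1}{2} \cdot 22 = 11$)
$c \frac{s{\left(-4 \right)}}{36} \cdot 19 = 11 \frac{4 - -4}{36} \cdot 19 = 11 \left(4 + 4\right) \frac{1}{36} \cdot 19 = 11 \cdot 8 \cdot \frac{1}{36} \cdot 19 = 11 \cdot \frac{2}{9} \cdot 19 = \frac{22}{9} \cdot 19 = \frac{418}{9}$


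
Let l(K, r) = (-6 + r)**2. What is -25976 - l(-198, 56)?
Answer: -28476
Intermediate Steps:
-25976 - l(-198, 56) = -25976 - (-6 + 56)**2 = -25976 - 1*50**2 = -25976 - 1*2500 = -25976 - 2500 = -28476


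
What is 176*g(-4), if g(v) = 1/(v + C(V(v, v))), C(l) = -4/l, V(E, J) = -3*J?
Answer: -528/13 ≈ -40.615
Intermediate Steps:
g(v) = 1/(v + 4/(3*v)) (g(v) = 1/(v - 4*(-1/(3*v))) = 1/(v - (-4)/(3*v)) = 1/(v + 4/(3*v)))
176*g(-4) = 176*(3*(-4)/(4 + 3*(-4)²)) = 176*(3*(-4)/(4 + 3*16)) = 176*(3*(-4)/(4 + 48)) = 176*(3*(-4)/52) = 176*(3*(-4)*(1/52)) = 176*(-3/13) = -528/13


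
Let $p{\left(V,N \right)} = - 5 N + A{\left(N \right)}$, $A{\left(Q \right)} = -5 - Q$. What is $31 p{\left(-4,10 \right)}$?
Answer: $-2015$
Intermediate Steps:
$p{\left(V,N \right)} = -5 - 6 N$ ($p{\left(V,N \right)} = - 5 N - \left(5 + N\right) = -5 - 6 N$)
$31 p{\left(-4,10 \right)} = 31 \left(-5 - 60\right) = 31 \left(-65\right) = -2015$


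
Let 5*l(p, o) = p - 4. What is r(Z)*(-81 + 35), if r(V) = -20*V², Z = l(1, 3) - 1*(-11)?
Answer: 497536/5 ≈ 99507.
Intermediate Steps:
l(p, o) = -⅘ + p/5 (l(p, o) = (p - 4)/5 = (-4 + p)/5 = -⅘ + p/5)
Z = 52/5 (Z = (-⅘ + (⅕)*1) - 1*(-11) = (-⅘ + ⅕) + 11 = -⅗ + 11 = 52/5 ≈ 10.400)
r(Z)*(-81 + 35) = (-20*(52/5)²)*(-81 + 35) = -20*2704/25*(-46) = -10816/5*(-46) = 497536/5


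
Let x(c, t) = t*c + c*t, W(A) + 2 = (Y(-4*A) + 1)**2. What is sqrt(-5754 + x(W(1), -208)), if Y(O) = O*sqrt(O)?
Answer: sqrt(21286 + 6656*I) ≈ 147.63 + 22.543*I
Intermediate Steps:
Y(O) = O**(3/2)
W(A) = -2 + (1 + 8*(-A)**(3/2))**2 (W(A) = -2 + ((-4*A)**(3/2) + 1)**2 = -2 + (8*(-A)**(3/2) + 1)**2 = -2 + (1 + 8*(-A)**(3/2))**2)
x(c, t) = 2*c*t (x(c, t) = c*t + c*t = 2*c*t)
sqrt(-5754 + x(W(1), -208)) = sqrt(-5754 + 2*(-2 + (1 + 8*(-1*1)**(3/2))**2)*(-208)) = sqrt(-5754 + 2*(-2 + (1 + 8*(-1)**(3/2))**2)*(-208)) = sqrt(-5754 + 2*(-2 + (1 + 8*(-I))**2)*(-208)) = sqrt(-5754 + 2*(-2 + (1 - 8*I)**2)*(-208)) = sqrt(-5754 + (832 - 416*(1 - 8*I)**2)) = sqrt(-4922 - 416*(1 - 8*I)**2)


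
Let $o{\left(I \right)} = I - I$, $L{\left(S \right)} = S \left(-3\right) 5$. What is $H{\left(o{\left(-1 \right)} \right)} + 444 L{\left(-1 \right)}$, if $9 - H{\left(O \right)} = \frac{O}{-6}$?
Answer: $6669$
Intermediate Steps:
$L{\left(S \right)} = - 15 S$ ($L{\left(S \right)} = - 3 S 5 = - 15 S$)
$o{\left(I \right)} = 0$
$H{\left(O \right)} = 9 + \frac{O}{6}$ ($H{\left(O \right)} = 9 - \frac{O}{-6} = 9 - O \left(- \frac{1}{6}\right) = 9 - - \frac{O}{6} = 9 + \frac{O}{6}$)
$H{\left(o{\left(-1 \right)} \right)} + 444 L{\left(-1 \right)} = \left(9 + \frac{1}{6} \cdot 0\right) + 444 \left(\left(-15\right) \left(-1\right)\right) = \left(9 + 0\right) + 444 \cdot 15 = 9 + 6660 = 6669$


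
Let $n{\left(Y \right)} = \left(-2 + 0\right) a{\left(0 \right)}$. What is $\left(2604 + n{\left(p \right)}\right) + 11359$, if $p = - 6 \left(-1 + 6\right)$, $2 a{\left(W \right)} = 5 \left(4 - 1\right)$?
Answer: $13948$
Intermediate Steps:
$a{\left(W \right)} = \frac{15}{2}$ ($a{\left(W \right)} = \frac{5 \left(4 - 1\right)}{2} = \frac{5 \cdot 3}{2} = \frac{1}{2} \cdot 15 = \frac{15}{2}$)
$p = -30$ ($p = \left(-6\right) 5 = -30$)
$n{\left(Y \right)} = -15$ ($n{\left(Y \right)} = \left(-2 + 0\right) \frac{15}{2} = \left(-2\right) \frac{15}{2} = -15$)
$\left(2604 + n{\left(p \right)}\right) + 11359 = \left(2604 - 15\right) + 11359 = 2589 + 11359 = 13948$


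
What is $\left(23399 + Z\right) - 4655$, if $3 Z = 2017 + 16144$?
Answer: $\frac{74393}{3} \approx 24798.0$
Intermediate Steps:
$Z = \frac{18161}{3}$ ($Z = \frac{2017 + 16144}{3} = \frac{1}{3} \cdot 18161 = \frac{18161}{3} \approx 6053.7$)
$\left(23399 + Z\right) - 4655 = \left(23399 + \frac{18161}{3}\right) - 4655 = \frac{88358}{3} - 4655 = \frac{74393}{3}$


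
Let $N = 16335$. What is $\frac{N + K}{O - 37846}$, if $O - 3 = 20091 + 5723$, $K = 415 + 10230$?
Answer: $- \frac{26980}{12029} \approx -2.2429$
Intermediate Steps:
$K = 10645$
$O = 25817$ ($O = 3 + \left(20091 + 5723\right) = 3 + 25814 = 25817$)
$\frac{N + K}{O - 37846} = \frac{16335 + 10645}{25817 - 37846} = \frac{26980}{-12029} = 26980 \left(- \frac{1}{12029}\right) = - \frac{26980}{12029}$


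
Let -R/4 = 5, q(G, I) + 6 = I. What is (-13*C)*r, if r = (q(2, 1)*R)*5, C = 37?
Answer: -240500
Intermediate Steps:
q(G, I) = -6 + I
R = -20 (R = -4*5 = -20)
r = 500 (r = ((-6 + 1)*(-20))*5 = -5*(-20)*5 = 100*5 = 500)
(-13*C)*r = -13*37*500 = -481*500 = -240500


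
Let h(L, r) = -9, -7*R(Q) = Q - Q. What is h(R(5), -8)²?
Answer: 81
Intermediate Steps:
R(Q) = 0 (R(Q) = -(Q - Q)/7 = -⅐*0 = 0)
h(R(5), -8)² = (-9)² = 81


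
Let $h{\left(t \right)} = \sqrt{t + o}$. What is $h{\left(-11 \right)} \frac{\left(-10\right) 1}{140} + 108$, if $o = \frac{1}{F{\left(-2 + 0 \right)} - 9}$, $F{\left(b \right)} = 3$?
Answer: $108 - \frac{i \sqrt{402}}{84} \approx 108.0 - 0.23869 i$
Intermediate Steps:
$o = - \frac{1}{6}$ ($o = \frac{1}{3 - 9} = \frac{1}{-6} = - \frac{1}{6} \approx -0.16667$)
$h{\left(t \right)} = \sqrt{- \frac{1}{6} + t}$ ($h{\left(t \right)} = \sqrt{t - \frac{1}{6}} = \sqrt{- \frac{1}{6} + t}$)
$h{\left(-11 \right)} \frac{\left(-10\right) 1}{140} + 108 = \frac{\sqrt{-6 + 36 \left(-11\right)}}{6} \frac{\left(-10\right) 1}{140} + 108 = \frac{\sqrt{-6 - 396}}{6} \left(\left(-10\right) \frac{1}{140}\right) + 108 = \frac{\sqrt{-402}}{6} \left(- \frac{1}{14}\right) + 108 = \frac{i \sqrt{402}}{6} \left(- \frac{1}{14}\right) + 108 = - \frac{i \sqrt{402}}{84} + 108 = 108 - \frac{i \sqrt{402}}{84}$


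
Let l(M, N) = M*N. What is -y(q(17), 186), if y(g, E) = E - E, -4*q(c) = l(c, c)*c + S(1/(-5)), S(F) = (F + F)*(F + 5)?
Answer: 0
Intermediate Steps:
S(F) = 2*F*(5 + F) (S(F) = (2*F)*(5 + F) = 2*F*(5 + F))
q(c) = 12/25 - c³/4 (q(c) = -((c*c)*c + 2*(5 + 1/(-5))/(-5))/4 = -(c²*c + 2*(-⅕)*(5 - ⅕))/4 = -(c³ + 2*(-⅕)*(24/5))/4 = -(c³ - 48/25)/4 = -(-48/25 + c³)/4 = 12/25 - c³/4)
y(g, E) = 0
-y(q(17), 186) = -1*0 = 0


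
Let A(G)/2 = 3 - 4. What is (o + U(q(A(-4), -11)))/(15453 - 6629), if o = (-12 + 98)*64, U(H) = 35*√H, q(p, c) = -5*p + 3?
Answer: 688/1103 + 35*√13/8824 ≈ 0.63805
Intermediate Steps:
A(G) = -2 (A(G) = 2*(3 - 4) = 2*(-1) = -2)
q(p, c) = 3 - 5*p
o = 5504 (o = 86*64 = 5504)
(o + U(q(A(-4), -11)))/(15453 - 6629) = (5504 + 35*√(3 - 5*(-2)))/(15453 - 6629) = (5504 + 35*√(3 + 10))/8824 = (5504 + 35*√13)*(1/8824) = 688/1103 + 35*√13/8824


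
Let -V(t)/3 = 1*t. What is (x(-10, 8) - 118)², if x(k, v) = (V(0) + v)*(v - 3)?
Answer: 6084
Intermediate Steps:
V(t) = -3*t
x(k, v) = v*(-3 + v) (x(k, v) = (-3*0 + v)*(v - 3) = (0 + v)*(-3 + v) = v*(-3 + v))
(x(-10, 8) - 118)² = (8*(-3 + 8) - 118)² = (8*5 - 118)² = (40 - 118)² = (-78)² = 6084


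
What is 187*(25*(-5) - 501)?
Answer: -117062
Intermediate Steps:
187*(25*(-5) - 501) = 187*(-125 - 501) = 187*(-626) = -117062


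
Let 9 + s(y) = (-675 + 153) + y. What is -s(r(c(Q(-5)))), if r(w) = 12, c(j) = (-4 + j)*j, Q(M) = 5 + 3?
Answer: 519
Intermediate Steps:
Q(M) = 8
c(j) = j*(-4 + j)
s(y) = -531 + y (s(y) = -9 + ((-675 + 153) + y) = -9 + (-522 + y) = -531 + y)
-s(r(c(Q(-5)))) = -(-531 + 12) = -1*(-519) = 519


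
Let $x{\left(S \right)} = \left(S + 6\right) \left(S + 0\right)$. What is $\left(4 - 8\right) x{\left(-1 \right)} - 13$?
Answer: $7$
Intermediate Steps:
$x{\left(S \right)} = S \left(6 + S\right)$ ($x{\left(S \right)} = \left(6 + S\right) S = S \left(6 + S\right)$)
$\left(4 - 8\right) x{\left(-1 \right)} - 13 = \left(4 - 8\right) \left(- (6 - 1)\right) - 13 = \left(4 - 8\right) \left(\left(-1\right) 5\right) - 13 = \left(-4\right) \left(-5\right) - 13 = 20 - 13 = 7$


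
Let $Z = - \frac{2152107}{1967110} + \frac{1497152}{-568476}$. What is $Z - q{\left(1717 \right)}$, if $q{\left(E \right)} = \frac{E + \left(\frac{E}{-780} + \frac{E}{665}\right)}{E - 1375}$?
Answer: $- \frac{964231803165016027}{110207367705151080} \approx -8.7493$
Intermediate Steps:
$Z = - \frac{1042120962413}{279563706090}$ ($Z = \left(-2152107\right) \frac{1}{1967110} + 1497152 \left(- \frac{1}{568476}\right) = - \frac{2152107}{1967110} - \frac{374288}{142119} = - \frac{1042120962413}{279563706090} \approx -3.7277$)
$q{\left(E \right)} = \frac{103763 E}{103740 \left(-1375 + E\right)}$ ($q{\left(E \right)} = \frac{E + \left(E \left(- \frac{1}{780}\right) + E \frac{1}{665}\right)}{-1375 + E} = \frac{E + \left(- \frac{E}{780} + \frac{E}{665}\right)}{-1375 + E} = \frac{E + \frac{23 E}{103740}}{-1375 + E} = \frac{\frac{103763}{103740} E}{-1375 + E} = \frac{103763 E}{103740 \left(-1375 + E\right)}$)
$Z - q{\left(1717 \right)} = - \frac{1042120962413}{279563706090} - \frac{103763}{103740} \cdot 1717 \frac{1}{-1375 + 1717} = - \frac{1042120962413}{279563706090} - \frac{103763}{103740} \cdot 1717 \cdot \frac{1}{342} = - \frac{1042120962413}{279563706090} - \frac{178161071}{35479080} = - \frac{964231803165016027}{110207367705151080}$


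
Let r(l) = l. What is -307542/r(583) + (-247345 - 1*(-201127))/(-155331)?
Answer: -1446783676/2744181 ≈ -527.22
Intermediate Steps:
-307542/r(583) + (-247345 - 1*(-201127))/(-155331) = -307542/583 + (-247345 - 1*(-201127))/(-155331) = -307542*1/583 + (-247345 + 201127)*(-1/155331) = -307542/583 - 46218*(-1/155331) = -307542/583 + 15406/51777 = -1446783676/2744181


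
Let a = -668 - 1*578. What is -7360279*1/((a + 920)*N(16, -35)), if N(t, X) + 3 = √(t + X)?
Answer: -22080837/9128 - 7360279*I*√19/9128 ≈ -2419.0 - 3514.8*I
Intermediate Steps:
N(t, X) = -3 + √(X + t) (N(t, X) = -3 + √(t + X) = -3 + √(X + t))
a = -1246 (a = -668 - 578 = -1246)
-7360279*1/((a + 920)*N(16, -35)) = -7360279*1/((-1246 + 920)*(-3 + √(-35 + 16))) = -7360279*(-1/(326*(-3 + √(-19)))) = -7360279*(-1/(326*(-3 + I*√19))) = -7360279/(978 - 326*I*√19)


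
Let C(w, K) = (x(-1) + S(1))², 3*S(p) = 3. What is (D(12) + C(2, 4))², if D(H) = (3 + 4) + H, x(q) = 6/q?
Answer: 1936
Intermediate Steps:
S(p) = 1 (S(p) = (⅓)*3 = 1)
C(w, K) = 25 (C(w, K) = (6/(-1) + 1)² = (6*(-1) + 1)² = (-6 + 1)² = (-5)² = 25)
D(H) = 7 + H
(D(12) + C(2, 4))² = ((7 + 12) + 25)² = (19 + 25)² = 44² = 1936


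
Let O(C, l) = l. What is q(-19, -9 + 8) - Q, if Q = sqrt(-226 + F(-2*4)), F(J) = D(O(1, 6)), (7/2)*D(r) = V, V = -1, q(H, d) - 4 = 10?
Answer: 14 - 12*I*sqrt(77)/7 ≈ 14.0 - 15.043*I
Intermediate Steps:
q(H, d) = 14 (q(H, d) = 4 + 10 = 14)
D(r) = -2/7 (D(r) = (2/7)*(-1) = -2/7)
F(J) = -2/7
Q = 12*I*sqrt(77)/7 (Q = sqrt(-226 - 2/7) = sqrt(-1584/7) = 12*I*sqrt(77)/7 ≈ 15.043*I)
q(-19, -9 + 8) - Q = 14 - 12*I*sqrt(77)/7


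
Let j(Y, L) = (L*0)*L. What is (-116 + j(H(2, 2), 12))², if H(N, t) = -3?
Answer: 13456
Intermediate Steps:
j(Y, L) = 0 (j(Y, L) = 0*L = 0)
(-116 + j(H(2, 2), 12))² = (-116 + 0)² = (-116)² = 13456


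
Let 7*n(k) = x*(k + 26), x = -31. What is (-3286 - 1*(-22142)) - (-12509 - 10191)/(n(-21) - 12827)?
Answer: 423956291/22486 ≈ 18854.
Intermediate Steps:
n(k) = -806/7 - 31*k/7 (n(k) = (-31*(k + 26))/7 = (-31*(26 + k))/7 = (-806 - 31*k)/7 = -806/7 - 31*k/7)
(-3286 - 1*(-22142)) - (-12509 - 10191)/(n(-21) - 12827) = (-3286 - 1*(-22142)) - (-12509 - 10191)/((-806/7 - 31/7*(-21)) - 12827) = (-3286 + 22142) - (-22700)/((-806/7 + 93) - 12827) = 18856 - (-22700)/(-155/7 - 12827) = 18856 - (-22700)/(-89944/7) = 18856 - (-22700)*(-7)/89944 = 18856 - 1*39725/22486 = 18856 - 39725/22486 = 423956291/22486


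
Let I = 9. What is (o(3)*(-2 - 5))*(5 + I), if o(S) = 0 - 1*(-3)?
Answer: -294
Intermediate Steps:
o(S) = 3 (o(S) = 0 + 3 = 3)
(o(3)*(-2 - 5))*(5 + I) = (3*(-2 - 5))*(5 + 9) = (3*(-7))*14 = -21*14 = -294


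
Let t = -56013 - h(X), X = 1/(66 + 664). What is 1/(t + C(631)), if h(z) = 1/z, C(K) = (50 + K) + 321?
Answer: -1/55741 ≈ -1.7940e-5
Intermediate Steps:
X = 1/730 ≈ 0.0013699
C(K) = 371 + K
t = -56743 (t = -56013 - 1/1/730 = -56013 - 1*730 = -56013 - 730 = -56743)
1/(t + C(631)) = 1/(-56743 + (371 + 631)) = 1/(-56743 + 1002) = 1/(-55741) = -1/55741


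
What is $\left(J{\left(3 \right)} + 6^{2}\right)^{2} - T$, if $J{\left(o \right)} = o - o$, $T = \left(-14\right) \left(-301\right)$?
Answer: $-2918$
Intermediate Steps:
$T = 4214$
$J{\left(o \right)} = 0$
$\left(J{\left(3 \right)} + 6^{2}\right)^{2} - T = \left(0 + 6^{2}\right)^{2} - 4214 = \left(0 + 36\right)^{2} - 4214 = 36^{2} - 4214 = 1296 - 4214 = -2918$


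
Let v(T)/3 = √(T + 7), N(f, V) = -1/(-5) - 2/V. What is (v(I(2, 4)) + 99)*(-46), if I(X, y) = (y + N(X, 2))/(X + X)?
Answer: -4554 - 138*√195/5 ≈ -4939.4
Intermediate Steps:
N(f, V) = ⅕ - 2/V (N(f, V) = -1*(-⅕) - 2/V = ⅕ - 2/V)
I(X, y) = (-⅘ + y)/(2*X) (I(X, y) = (y + (⅕)*(-10 + 2)/2)/(X + X) = (y + (⅕)*(½)*(-8))/((2*X)) = (y - ⅘)*(1/(2*X)) = (-⅘ + y)*(1/(2*X)) = (-⅘ + y)/(2*X))
v(T) = 3*√(7 + T) (v(T) = 3*√(T + 7) = 3*√(7 + T))
(v(I(2, 4)) + 99)*(-46) = (3*√(7 + (⅒)*(-4 + 5*4)/2) + 99)*(-46) = (3*√(7 + (⅒)*(½)*(-4 + 20)) + 99)*(-46) = (3*√(7 + (⅒)*(½)*16) + 99)*(-46) = (3*√(7 + ⅘) + 99)*(-46) = (3*√(39/5) + 99)*(-46) = (3*(√195/5) + 99)*(-46) = (3*√195/5 + 99)*(-46) = (99 + 3*√195/5)*(-46) = -4554 - 138*√195/5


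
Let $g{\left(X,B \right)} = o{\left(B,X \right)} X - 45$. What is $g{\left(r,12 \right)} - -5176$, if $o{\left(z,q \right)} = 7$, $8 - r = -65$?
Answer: $5642$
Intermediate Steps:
$r = 73$ ($r = 8 - -65 = 8 + 65 = 73$)
$g{\left(X,B \right)} = -45 + 7 X$ ($g{\left(X,B \right)} = 7 X - 45 = -45 + 7 X$)
$g{\left(r,12 \right)} - -5176 = \left(-45 + 7 \cdot 73\right) - -5176 = \left(-45 + 511\right) + 5176 = 466 + 5176 = 5642$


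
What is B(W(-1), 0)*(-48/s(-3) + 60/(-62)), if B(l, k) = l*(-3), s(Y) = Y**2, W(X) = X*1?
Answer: -586/31 ≈ -18.903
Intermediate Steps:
W(X) = X
B(l, k) = -3*l
B(W(-1), 0)*(-48/s(-3) + 60/(-62)) = (-3*(-1))*(-48/((-3)**2) + 60/(-62)) = 3*(-48/9 + 60*(-1/62)) = 3*(-48*1/9 - 30/31) = 3*(-16/3 - 30/31) = 3*(-586/93) = -586/31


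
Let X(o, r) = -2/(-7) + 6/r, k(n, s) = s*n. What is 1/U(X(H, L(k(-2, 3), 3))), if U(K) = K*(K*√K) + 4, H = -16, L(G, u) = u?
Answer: -16807/194916 + 3136*√7/48729 ≈ 0.084043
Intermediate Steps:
k(n, s) = n*s
X(o, r) = 2/7 + 6/r (X(o, r) = -2*(-⅐) + 6/r = 2/7 + 6/r)
U(K) = 4 + K^(5/2) (U(K) = K*K^(3/2) + 4 = K^(5/2) + 4 = 4 + K^(5/2))
1/U(X(H, L(k(-2, 3), 3))) = 1/(4 + (2/7 + 6/3)^(5/2)) = 1/(4 + (2/7 + 6*(⅓))^(5/2)) = 1/(4 + (2/7 + 2)^(5/2)) = 1/(4 + (16/7)^(5/2)) = 1/(4 + 1024*√7/343)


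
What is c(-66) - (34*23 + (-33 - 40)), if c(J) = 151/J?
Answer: -46945/66 ≈ -711.29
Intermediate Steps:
c(-66) - (34*23 + (-33 - 40)) = 151/(-66) - (34*23 + (-33 - 40)) = 151*(-1/66) - (782 - 73) = -151/66 - 1*709 = -151/66 - 709 = -46945/66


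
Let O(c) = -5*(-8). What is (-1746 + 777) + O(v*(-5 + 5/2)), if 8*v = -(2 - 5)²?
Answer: -929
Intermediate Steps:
v = -9/8 (v = (-(2 - 5)²)/8 = (-1*(-3)²)/8 = (-1*9)/8 = (⅛)*(-9) = -9/8 ≈ -1.1250)
O(c) = 40
(-1746 + 777) + O(v*(-5 + 5/2)) = (-1746 + 777) + 40 = -969 + 40 = -929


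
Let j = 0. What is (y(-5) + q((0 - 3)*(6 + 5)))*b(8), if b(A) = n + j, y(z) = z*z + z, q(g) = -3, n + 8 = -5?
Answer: -221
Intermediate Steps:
n = -13 (n = -8 - 5 = -13)
y(z) = z + z² (y(z) = z² + z = z + z²)
b(A) = -13 (b(A) = -13 + 0 = -13)
(y(-5) + q((0 - 3)*(6 + 5)))*b(8) = (-5*(1 - 5) - 3)*(-13) = (-5*(-4) - 3)*(-13) = (20 - 3)*(-13) = 17*(-13) = -221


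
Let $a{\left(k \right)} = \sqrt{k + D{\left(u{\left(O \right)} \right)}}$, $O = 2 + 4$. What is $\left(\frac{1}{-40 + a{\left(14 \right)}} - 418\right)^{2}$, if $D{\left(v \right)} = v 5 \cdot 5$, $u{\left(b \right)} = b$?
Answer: $\frac{90086420777}{515524} + \frac{150072 \sqrt{41}}{128881} \approx 1.7475 \cdot 10^{5}$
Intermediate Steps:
$O = 6$
$D{\left(v \right)} = 25 v$ ($D{\left(v \right)} = 5 v 5 = 25 v$)
$a{\left(k \right)} = \sqrt{150 + k}$ ($a{\left(k \right)} = \sqrt{k + 25 \cdot 6} = \sqrt{k + 150} = \sqrt{150 + k}$)
$\left(\frac{1}{-40 + a{\left(14 \right)}} - 418\right)^{2} = \left(\frac{1}{-40 + \sqrt{150 + 14}} - 418\right)^{2} = \left(\frac{1}{-40 + \sqrt{164}} - 418\right)^{2} = \left(\frac{1}{-40 + 2 \sqrt{41}} - 418\right)^{2} = \left(-418 + \frac{1}{-40 + 2 \sqrt{41}}\right)^{2}$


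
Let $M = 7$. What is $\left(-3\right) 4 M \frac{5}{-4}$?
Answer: $105$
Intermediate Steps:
$\left(-3\right) 4 M \frac{5}{-4} = \left(-3\right) 4 \cdot 7 \frac{5}{-4} = - 12 \cdot 7 \cdot 5 \left(- \frac{1}{4}\right) = - 12 \cdot 7 \left(- \frac{5}{4}\right) = \left(-12\right) \left(- \frac{35}{4}\right) = 105$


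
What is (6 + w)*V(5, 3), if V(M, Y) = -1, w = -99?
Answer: 93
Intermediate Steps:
(6 + w)*V(5, 3) = (6 - 99)*(-1) = -93*(-1) = 93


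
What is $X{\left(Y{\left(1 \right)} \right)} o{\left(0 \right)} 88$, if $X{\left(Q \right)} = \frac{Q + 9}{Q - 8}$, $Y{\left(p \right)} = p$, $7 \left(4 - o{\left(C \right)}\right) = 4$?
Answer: $- \frac{21120}{49} \approx -431.02$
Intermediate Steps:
$o{\left(C \right)} = \frac{24}{7}$ ($o{\left(C \right)} = 4 - \frac{4}{7} = \frac{24}{7}$)
$X{\left(Q \right)} = \frac{9 + Q}{-8 + Q}$
$X{\left(Y{\left(1 \right)} \right)} o{\left(0 \right)} 88 = \frac{9 + 1}{-8 + 1} \cdot \frac{24}{7} \cdot 88 = \frac{1}{-7} \cdot 10 \cdot \frac{24}{7} \cdot 88 = \left(- \frac{1}{7}\right) 10 \cdot \frac{24}{7} \cdot 88 = \left(- \frac{10}{7}\right) \frac{24}{7} \cdot 88 = \left(- \frac{240}{49}\right) 88 = - \frac{21120}{49}$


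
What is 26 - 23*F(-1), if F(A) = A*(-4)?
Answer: -66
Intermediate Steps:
F(A) = -4*A
26 - 23*F(-1) = 26 - (-92)*(-1) = 26 - 23*4 = 26 - 92 = -66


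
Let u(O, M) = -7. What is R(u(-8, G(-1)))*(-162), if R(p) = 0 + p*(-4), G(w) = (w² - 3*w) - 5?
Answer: -4536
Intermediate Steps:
G(w) = -5 + w² - 3*w
R(p) = -4*p (R(p) = 0 - 4*p = -4*p)
R(u(-8, G(-1)))*(-162) = -4*(-7)*(-162) = 28*(-162) = -4536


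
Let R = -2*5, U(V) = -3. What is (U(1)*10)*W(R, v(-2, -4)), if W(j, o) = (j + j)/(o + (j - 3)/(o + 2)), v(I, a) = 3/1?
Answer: 1500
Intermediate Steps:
v(I, a) = 3 (v(I, a) = 3*1 = 3)
R = -10
W(j, o) = 2*j/(o + (-3 + j)/(2 + o)) (W(j, o) = (2*j)/(o + (-3 + j)/(2 + o)) = 2*j/(o + (-3 + j)/(2 + o)))
(U(1)*10)*W(R, v(-2, -4)) = (-3*10)*(2*(-10)*(2 + 3)/(-3 - 10 + 3² + 2*3)) = -60*(-10)*5/(-3 - 10 + 9 + 6) = -60*(-10)*5/2 = -30*(-50) = 1500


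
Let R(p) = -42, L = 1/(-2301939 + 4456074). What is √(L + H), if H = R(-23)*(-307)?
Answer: √59831997233667285/2154135 ≈ 113.55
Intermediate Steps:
L = 1/2154135 ≈ 4.6422e-7
H = 12894 (H = -42*(-307) = 12894)
√(L + H) = √(1/2154135 + 12894) = √(27775416691/2154135) = √59831997233667285/2154135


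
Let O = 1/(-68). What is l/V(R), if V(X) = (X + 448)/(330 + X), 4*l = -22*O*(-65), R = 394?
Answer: -129415/28628 ≈ -4.5206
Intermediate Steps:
O = -1/68 ≈ -0.014706
l = -715/136 (l = (-22*(-1/68)*(-65))/4 = ((11/34)*(-65))/4 = (1/4)*(-715/34) = -715/136 ≈ -5.2574)
V(X) = (448 + X)/(330 + X)
l/V(R) = -715*(330 + 394)/(448 + 394)/136 = -715/(136*(842/724)) = -715/(136*((1/724)*842)) = -715/(136*421/362) = -715/136*362/421 = -129415/28628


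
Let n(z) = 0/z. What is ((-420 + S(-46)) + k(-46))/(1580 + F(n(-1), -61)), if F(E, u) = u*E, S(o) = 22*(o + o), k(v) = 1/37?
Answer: -90427/58460 ≈ -1.5468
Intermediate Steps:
n(z) = 0
k(v) = 1/37
S(o) = 44*o (S(o) = 22*(2*o) = 44*o)
F(E, u) = E*u
((-420 + S(-46)) + k(-46))/(1580 + F(n(-1), -61)) = ((-420 + 44*(-46)) + 1/37)/(1580 + 0*(-61)) = ((-420 - 2024) + 1/37)/(1580 + 0) = (-2444 + 1/37)/1580 = -90427/37*1/1580 = -90427/58460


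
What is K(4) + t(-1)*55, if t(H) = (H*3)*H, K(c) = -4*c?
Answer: 149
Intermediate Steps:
t(H) = 3*H² (t(H) = (3*H)*H = 3*H²)
K(4) + t(-1)*55 = -4*4 + (3*(-1)²)*55 = -16 + (3*1)*55 = -16 + 3*55 = -16 + 165 = 149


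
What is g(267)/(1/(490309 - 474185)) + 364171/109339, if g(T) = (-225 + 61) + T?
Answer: 181587513879/109339 ≈ 1.6608e+6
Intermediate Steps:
g(T) = -164 + T
g(267)/(1/(490309 - 474185)) + 364171/109339 = (-164 + 267)/(1/(490309 - 474185)) + 364171/109339 = 103/(1/16124) + 364171*(1/109339) = 103/(1/16124) + 364171/109339 = 103*16124 + 364171/109339 = 1660772 + 364171/109339 = 181587513879/109339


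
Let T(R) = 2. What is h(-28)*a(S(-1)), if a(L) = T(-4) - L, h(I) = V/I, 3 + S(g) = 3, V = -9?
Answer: 9/14 ≈ 0.64286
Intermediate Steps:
S(g) = 0 (S(g) = -3 + 3 = 0)
h(I) = -9/I
a(L) = 2 - L
h(-28)*a(S(-1)) = (-9/(-28))*(2 - 1*0) = (-9*(-1/28))*(2 + 0) = (9/28)*2 = 9/14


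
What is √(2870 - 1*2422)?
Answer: 8*√7 ≈ 21.166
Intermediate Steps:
√(2870 - 1*2422) = √(2870 - 2422) = √448 = 8*√7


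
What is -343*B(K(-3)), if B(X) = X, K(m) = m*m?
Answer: -3087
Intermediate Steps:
K(m) = m²
-343*B(K(-3)) = -343*(-3)² = -343*9 = -3087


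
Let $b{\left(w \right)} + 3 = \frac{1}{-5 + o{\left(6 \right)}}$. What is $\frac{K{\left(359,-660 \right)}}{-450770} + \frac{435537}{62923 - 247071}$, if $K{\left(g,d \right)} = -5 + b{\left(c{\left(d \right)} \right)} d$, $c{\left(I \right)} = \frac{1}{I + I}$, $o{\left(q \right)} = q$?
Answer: $- \frac{1034574569}{436886284} \approx -2.3681$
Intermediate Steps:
$c{\left(I \right)} = \frac{1}{2 I}$
$b{\left(w \right)} = -2$ ($b{\left(w \right)} = -3 + \frac{1}{-5 + 6} = -3 + 1^{-1} = -3 + 1 = -2$)
$K{\left(g,d \right)} = -5 - 2 d$
$\frac{K{\left(359,-660 \right)}}{-450770} + \frac{435537}{62923 - 247071} = \frac{-5 - -1320}{-450770} + \frac{435537}{62923 - 247071} = \left(-5 + 1320\right) \left(- \frac{1}{450770}\right) + \frac{435537}{-184148} = 1315 \left(- \frac{1}{450770}\right) + 435537 \left(- \frac{1}{184148}\right) = - \frac{263}{90154} - \frac{22923}{9692} = - \frac{1034574569}{436886284}$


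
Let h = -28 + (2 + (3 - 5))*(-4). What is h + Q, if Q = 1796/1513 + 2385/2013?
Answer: -26018293/1015223 ≈ -25.628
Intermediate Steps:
Q = 2407951/1015223 (Q = 1796*(1/1513) + 2385*(1/2013) = 1796/1513 + 795/671 = 2407951/1015223 ≈ 2.3718)
h = -28 (h = -28 + (2 - 2)*(-4) = -28 + 0*(-4) = -28 + 0 = -28)
h + Q = -28 + 2407951/1015223 = -26018293/1015223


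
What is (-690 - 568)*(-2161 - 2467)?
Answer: 5822024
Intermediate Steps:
(-690 - 568)*(-2161 - 2467) = -1258*(-4628) = 5822024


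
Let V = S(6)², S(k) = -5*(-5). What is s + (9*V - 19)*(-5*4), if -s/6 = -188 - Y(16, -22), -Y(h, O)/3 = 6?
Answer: -111100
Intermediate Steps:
S(k) = 25
V = 625 (V = 25² = 625)
Y(h, O) = -18 (Y(h, O) = -3*6 = -18)
s = 1020 (s = -6*(-188 - 1*(-18)) = -6*(-188 + 18) = -6*(-170) = 1020)
s + (9*V - 19)*(-5*4) = 1020 + (9*625 - 19)*(-5*4) = 1020 + (5625 - 19)*(-20) = 1020 + 5606*(-20) = 1020 - 112120 = -111100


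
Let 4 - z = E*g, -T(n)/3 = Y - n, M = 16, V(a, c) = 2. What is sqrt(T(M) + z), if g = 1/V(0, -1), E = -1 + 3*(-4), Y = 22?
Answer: I*sqrt(30)/2 ≈ 2.7386*I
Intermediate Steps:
T(n) = -66 + 3*n (T(n) = -3*(22 - n) = -66 + 3*n)
E = -13 (E = -1 - 12 = -13)
g = 1/2 ≈ 0.50000
z = 21/2 (z = 4 - (-13)/2 = 4 - 1*(-13/2) = 4 + 13/2 = 21/2 ≈ 10.500)
sqrt(T(M) + z) = sqrt((-66 + 3*16) + 21/2) = sqrt((-66 + 48) + 21/2) = sqrt(-18 + 21/2) = sqrt(-15/2) = I*sqrt(30)/2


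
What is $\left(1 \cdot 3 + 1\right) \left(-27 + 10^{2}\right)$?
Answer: $292$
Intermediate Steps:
$\left(1 \cdot 3 + 1\right) \left(-27 + 10^{2}\right) = \left(3 + 1\right) \left(-27 + 100\right) = 4 \cdot 73 = 292$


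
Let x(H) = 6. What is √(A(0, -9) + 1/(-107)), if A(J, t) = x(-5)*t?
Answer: I*√618353/107 ≈ 7.3491*I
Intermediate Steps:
A(J, t) = 6*t
√(A(0, -9) + 1/(-107)) = √(6*(-9) + 1/(-107)) = √(-54 - 1/107) = √(-5779/107) = I*√618353/107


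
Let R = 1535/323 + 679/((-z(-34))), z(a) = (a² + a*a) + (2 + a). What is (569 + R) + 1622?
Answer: 85095817/38760 ≈ 2195.5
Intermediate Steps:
z(a) = 2 + a + 2*a² (z(a) = (a² + a²) + (2 + a) = 2*a² + (2 + a) = 2 + a + 2*a²)
R = 172657/38760 (R = 1535/323 + 679/((-(2 - 34 + 2*(-34)²))) = 1535*(1/323) + 679/((-(2 - 34 + 2*1156))) = 1535/323 + 679/((-(2 - 34 + 2312))) = 1535/323 + 679/((-1*2280)) = 1535/323 + 679/(-2280) = 1535/323 + 679*(-1/2280) = 1535/323 - 679/2280 = 172657/38760 ≈ 4.4545)
(569 + R) + 1622 = (569 + 172657/38760) + 1622 = 22227097/38760 + 1622 = 85095817/38760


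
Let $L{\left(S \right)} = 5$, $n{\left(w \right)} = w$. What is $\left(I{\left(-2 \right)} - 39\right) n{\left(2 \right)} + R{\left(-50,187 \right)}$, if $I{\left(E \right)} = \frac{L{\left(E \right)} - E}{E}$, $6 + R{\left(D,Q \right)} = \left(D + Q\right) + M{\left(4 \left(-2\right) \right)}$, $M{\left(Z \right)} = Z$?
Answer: $38$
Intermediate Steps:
$R{\left(D,Q \right)} = -14 + D + Q$ ($R{\left(D,Q \right)} = -6 + \left(\left(D + Q\right) + 4 \left(-2\right)\right) = -6 - \left(8 - D - Q\right) = -6 + \left(-8 + D + Q\right) = -14 + D + Q$)
$I{\left(E \right)} = \frac{5 - E}{E}$
$\left(I{\left(-2 \right)} - 39\right) n{\left(2 \right)} + R{\left(-50,187 \right)} = \left(\frac{5 - -2}{-2} - 39\right) 2 - -123 = \left(- \frac{5 + 2}{2} - 39\right) 2 + 123 = \left(\left(- \frac{1}{2}\right) 7 - 39\right) 2 + 123 = \left(- \frac{7}{2} - 39\right) 2 + 123 = \left(- \frac{85}{2}\right) 2 + 123 = -85 + 123 = 38$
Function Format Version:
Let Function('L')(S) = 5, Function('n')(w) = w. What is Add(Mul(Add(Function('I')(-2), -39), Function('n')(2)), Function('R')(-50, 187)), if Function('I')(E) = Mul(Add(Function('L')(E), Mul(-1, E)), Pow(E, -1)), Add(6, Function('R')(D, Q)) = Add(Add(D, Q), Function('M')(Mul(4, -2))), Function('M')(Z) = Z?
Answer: 38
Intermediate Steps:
Function('R')(D, Q) = Add(-14, D, Q) (Function('R')(D, Q) = Add(-6, Add(Add(D, Q), Mul(4, -2))) = Add(-6, Add(Add(D, Q), -8)) = Add(-6, Add(-8, D, Q)) = Add(-14, D, Q))
Function('I')(E) = Mul(Pow(E, -1), Add(5, Mul(-1, E))) (Function('I')(E) = Mul(Add(5, Mul(-1, E)), Pow(E, -1)) = Mul(Pow(E, -1), Add(5, Mul(-1, E))))
Add(Mul(Add(Function('I')(-2), -39), Function('n')(2)), Function('R')(-50, 187)) = Add(Mul(Add(Mul(Pow(-2, -1), Add(5, Mul(-1, -2))), -39), 2), Add(-14, -50, 187)) = Add(Mul(Add(Mul(Rational(-1, 2), Add(5, 2)), -39), 2), 123) = Add(Mul(Add(Mul(Rational(-1, 2), 7), -39), 2), 123) = Add(Mul(Add(Rational(-7, 2), -39), 2), 123) = Add(Mul(Rational(-85, 2), 2), 123) = Add(-85, 123) = 38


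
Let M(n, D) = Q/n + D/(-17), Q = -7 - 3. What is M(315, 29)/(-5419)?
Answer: 1861/5803749 ≈ 0.00032065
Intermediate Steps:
Q = -10
M(n, D) = -10/n - D/17 (M(n, D) = -10/n + D/(-17) = -10/n + D*(-1/17) = -10/n - D/17)
M(315, 29)/(-5419) = (-10/315 - 1/17*29)/(-5419) = (-10*1/315 - 29/17)*(-1/5419) = (-2/63 - 29/17)*(-1/5419) = -1861/1071*(-1/5419) = 1861/5803749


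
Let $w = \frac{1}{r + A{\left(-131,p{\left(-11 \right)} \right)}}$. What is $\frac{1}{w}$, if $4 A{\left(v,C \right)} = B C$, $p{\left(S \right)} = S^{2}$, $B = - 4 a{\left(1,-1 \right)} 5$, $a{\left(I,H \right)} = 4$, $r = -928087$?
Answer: $-930507$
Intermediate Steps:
$B = -80$ ($B = \left(-4\right) 4 \cdot 5 = \left(-16\right) 5 = -80$)
$A{\left(v,C \right)} = - 20 C$ ($A{\left(v,C \right)} = \frac{\left(-80\right) C}{4} = - 20 C$)
$w = - \frac{1}{930507}$ ($w = \frac{1}{-928087 - 20 \left(-11\right)^{2}} = \frac{1}{-928087 - 2420} = \frac{1}{-930507} = - \frac{1}{930507} \approx -1.0747 \cdot 10^{-6}$)
$\frac{1}{w} = \frac{1}{- \frac{1}{930507}} = -930507$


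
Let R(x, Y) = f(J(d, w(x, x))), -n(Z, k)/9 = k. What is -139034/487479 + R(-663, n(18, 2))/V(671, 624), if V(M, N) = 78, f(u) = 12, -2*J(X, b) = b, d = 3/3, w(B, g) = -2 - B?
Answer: -832484/6337227 ≈ -0.13136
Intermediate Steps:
d = 1 (d = 3*(1/3) = 1)
n(Z, k) = -9*k
J(X, b) = -b/2
R(x, Y) = 12
-139034/487479 + R(-663, n(18, 2))/V(671, 624) = -139034/487479 + 12/78 = -139034*1/487479 + 12*(1/78) = -139034/487479 + 2/13 = -832484/6337227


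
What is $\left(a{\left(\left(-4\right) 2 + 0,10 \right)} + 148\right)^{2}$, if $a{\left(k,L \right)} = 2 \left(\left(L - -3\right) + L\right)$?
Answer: $37636$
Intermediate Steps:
$a{\left(k,L \right)} = 6 + 4 L$ ($a{\left(k,L \right)} = 2 \left(\left(L + 3\right) + L\right) = 2 \left(\left(3 + L\right) + L\right) = 2 \left(3 + 2 L\right) = 6 + 4 L$)
$\left(a{\left(\left(-4\right) 2 + 0,10 \right)} + 148\right)^{2} = \left(\left(6 + 4 \cdot 10\right) + 148\right)^{2} = \left(\left(6 + 40\right) + 148\right)^{2} = \left(46 + 148\right)^{2} = 194^{2} = 37636$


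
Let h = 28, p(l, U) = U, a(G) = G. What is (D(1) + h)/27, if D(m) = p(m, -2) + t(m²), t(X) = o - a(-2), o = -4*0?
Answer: 28/27 ≈ 1.0370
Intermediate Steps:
o = 0
t(X) = 2 (t(X) = 0 - 1*(-2) = 0 + 2 = 2)
D(m) = 0 (D(m) = -2 + 2 = 0)
(D(1) + h)/27 = (0 + 28)/27 = 28*(1/27) = 28/27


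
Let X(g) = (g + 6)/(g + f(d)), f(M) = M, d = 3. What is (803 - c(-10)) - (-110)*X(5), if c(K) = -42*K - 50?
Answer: 2337/4 ≈ 584.25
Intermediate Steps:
X(g) = (6 + g)/(3 + g) (X(g) = (g + 6)/(g + 3) = (6 + g)/(3 + g))
c(K) = -50 - 42*K
(803 - c(-10)) - (-110)*X(5) = (803 - (-50 - 42*(-10))) - (-110)*(6 + 5)/(3 + 5) = (803 - (-50 + 420)) - (-110)*11/8 = (803 - 1*370) - (-110)*(⅛)*11 = (803 - 370) - (-110)*11/8 = 433 - 1*(-605/4) = 433 + 605/4 = 2337/4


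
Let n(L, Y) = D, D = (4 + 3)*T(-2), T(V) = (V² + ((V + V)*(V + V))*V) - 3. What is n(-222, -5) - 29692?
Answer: -29909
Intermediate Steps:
T(V) = -3 + V² + 4*V³ (T(V) = (V² + ((2*V)*(2*V))*V) - 3 = (V² + (4*V²)*V) - 3 = (V² + 4*V³) - 3 = -3 + V² + 4*V³)
D = -217 (D = (4 + 3)*(-3 + (-2)² + 4*(-2)³) = 7*(-3 + 4 + 4*(-8)) = 7*(-3 + 4 - 32) = 7*(-31) = -217)
n(L, Y) = -217
n(-222, -5) - 29692 = -217 - 29692 = -29909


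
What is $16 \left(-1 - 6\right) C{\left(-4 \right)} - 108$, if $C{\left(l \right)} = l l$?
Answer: $-1900$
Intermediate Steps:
$C{\left(l \right)} = l^{2}$
$16 \left(-1 - 6\right) C{\left(-4 \right)} - 108 = 16 \left(-1 - 6\right) \left(-4\right)^{2} - 108 = 16 \left(\left(-7\right) 16\right) - 108 = 16 \left(-112\right) - 108 = -1792 - 108 = -1900$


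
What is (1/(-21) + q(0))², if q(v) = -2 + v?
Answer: 1849/441 ≈ 4.1927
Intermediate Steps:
(1/(-21) + q(0))² = (1/(-21) + (-2 + 0))² = (-1/21 - 2)² = (-43/21)² = 1849/441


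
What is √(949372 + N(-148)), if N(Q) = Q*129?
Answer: 2*√232570 ≈ 964.51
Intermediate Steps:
N(Q) = 129*Q
√(949372 + N(-148)) = √(949372 + 129*(-148)) = √(949372 - 19092) = √930280 = 2*√232570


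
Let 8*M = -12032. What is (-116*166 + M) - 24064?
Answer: -44824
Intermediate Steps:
M = -1504 (M = (⅛)*(-12032) = -1504)
(-116*166 + M) - 24064 = (-116*166 - 1504) - 24064 = (-19256 - 1504) - 24064 = -20760 - 24064 = -44824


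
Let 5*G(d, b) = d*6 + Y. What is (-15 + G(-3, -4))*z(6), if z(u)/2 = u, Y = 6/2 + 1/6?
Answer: -1078/5 ≈ -215.60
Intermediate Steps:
Y = 19/6 (Y = 6*(½) + 1*(⅙) = 3 + ⅙ = 19/6 ≈ 3.1667)
z(u) = 2*u
G(d, b) = 19/30 + 6*d/5 (G(d, b) = (d*6 + 19/6)/5 = (6*d + 19/6)/5 = (19/6 + 6*d)/5 = 19/30 + 6*d/5)
(-15 + G(-3, -4))*z(6) = (-15 + (19/30 + (6/5)*(-3)))*(2*6) = (-15 + (19/30 - 18/5))*12 = (-15 - 89/30)*12 = -539/30*12 = -1078/5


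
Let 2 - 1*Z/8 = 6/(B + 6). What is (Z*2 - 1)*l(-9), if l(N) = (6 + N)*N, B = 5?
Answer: 6615/11 ≈ 601.36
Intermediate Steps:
Z = 128/11 (Z = 16 - 48/(5 + 6) = 16 - 48/11 = 128/11 ≈ 11.636)
l(N) = N*(6 + N)
(Z*2 - 1)*l(-9) = ((128/11)*2 - 1)*(-9*(6 - 9)) = (256/11 - 1)*(-9*(-3)) = (245/11)*27 = 6615/11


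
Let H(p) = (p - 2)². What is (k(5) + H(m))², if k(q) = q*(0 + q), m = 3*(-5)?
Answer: 98596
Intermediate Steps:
m = -15
H(p) = (-2 + p)²
k(q) = q² (k(q) = q*q = q²)
(k(5) + H(m))² = (5² + (-2 - 15)²)² = (25 + (-17)²)² = (25 + 289)² = 314² = 98596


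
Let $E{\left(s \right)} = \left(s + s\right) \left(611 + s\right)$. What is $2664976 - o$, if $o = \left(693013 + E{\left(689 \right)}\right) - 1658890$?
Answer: $1839453$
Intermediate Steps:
$E{\left(s \right)} = 2 s \left(611 + s\right)$
$o = 825523$ ($o = \left(693013 + 2 \cdot 689 \left(611 + 689\right)\right) - 1658890 = \left(693013 + 2 \cdot 689 \cdot 1300\right) - 1658890 = \left(693013 + 1791400\right) - 1658890 = 2484413 - 1658890 = 825523$)
$2664976 - o = 2664976 - 825523 = 1839453$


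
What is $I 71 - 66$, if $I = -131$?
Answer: $-9367$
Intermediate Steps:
$I 71 - 66 = \left(-131\right) 71 - 66 = -9301 - 66 = -9367$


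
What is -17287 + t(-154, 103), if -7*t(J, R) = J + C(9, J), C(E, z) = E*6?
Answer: -120909/7 ≈ -17273.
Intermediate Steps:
C(E, z) = 6*E
t(J, R) = -54/7 - J/7 (t(J, R) = -(J + 6*9)/7 = -(J + 54)/7 = -(54 + J)/7 = -54/7 - J/7)
-17287 + t(-154, 103) = -17287 + (-54/7 - ⅐*(-154)) = -17287 + (-54/7 + 22) = -17287 + 100/7 = -120909/7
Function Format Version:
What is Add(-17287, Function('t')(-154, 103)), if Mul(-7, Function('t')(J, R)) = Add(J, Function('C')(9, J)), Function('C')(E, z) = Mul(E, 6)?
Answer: Rational(-120909, 7) ≈ -17273.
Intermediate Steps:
Function('C')(E, z) = Mul(6, E)
Function('t')(J, R) = Add(Rational(-54, 7), Mul(Rational(-1, 7), J)) (Function('t')(J, R) = Mul(Rational(-1, 7), Add(J, Mul(6, 9))) = Mul(Rational(-1, 7), Add(J, 54)) = Mul(Rational(-1, 7), Add(54, J)) = Add(Rational(-54, 7), Mul(Rational(-1, 7), J)))
Add(-17287, Function('t')(-154, 103)) = Add(-17287, Add(Rational(-54, 7), Mul(Rational(-1, 7), -154))) = Add(-17287, Add(Rational(-54, 7), 22)) = Add(-17287, Rational(100, 7)) = Rational(-120909, 7)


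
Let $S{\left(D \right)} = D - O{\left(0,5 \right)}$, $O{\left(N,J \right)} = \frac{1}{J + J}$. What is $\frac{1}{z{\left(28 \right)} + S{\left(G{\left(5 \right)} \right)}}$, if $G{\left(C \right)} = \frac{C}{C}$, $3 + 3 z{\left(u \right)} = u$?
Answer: $\frac{30}{277} \approx 0.1083$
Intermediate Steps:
$z{\left(u \right)} = -1 + \frac{u}{3}$
$O{\left(N,J \right)} = \frac{1}{2 J}$
$G{\left(C \right)} = 1$
$S{\left(D \right)} = - \frac{1}{10} + D$ ($S{\left(D \right)} = D - \frac{1}{2 \cdot 5} = D - \frac{1}{2} \cdot \frac{1}{5} = D - \frac{1}{10} = - \frac{1}{10} + D$)
$\frac{1}{z{\left(28 \right)} + S{\left(G{\left(5 \right)} \right)}} = \frac{1}{\left(-1 + \frac{1}{3} \cdot 28\right) + \left(- \frac{1}{10} + 1\right)} = \frac{1}{\left(-1 + \frac{28}{3}\right) + \frac{9}{10}} = \frac{1}{\frac{25}{3} + \frac{9}{10}} = \frac{1}{\frac{277}{30}} = \frac{30}{277}$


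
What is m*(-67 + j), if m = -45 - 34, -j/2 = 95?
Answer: 20303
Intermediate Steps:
j = -190 (j = -2*95 = -190)
m = -79
m*(-67 + j) = -79*(-67 - 190) = -79*(-257) = 20303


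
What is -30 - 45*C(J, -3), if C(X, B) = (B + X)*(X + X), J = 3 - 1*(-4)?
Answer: -2550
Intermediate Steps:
J = 7 (J = 3 + 4 = 7)
C(X, B) = 2*X*(B + X) (C(X, B) = (B + X)*(2*X) = 2*X*(B + X))
-30 - 45*C(J, -3) = -30 - 90*7*(-3 + 7) = -30 - 90*7*4 = -30 - 45*56 = -30 - 2520 = -2550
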